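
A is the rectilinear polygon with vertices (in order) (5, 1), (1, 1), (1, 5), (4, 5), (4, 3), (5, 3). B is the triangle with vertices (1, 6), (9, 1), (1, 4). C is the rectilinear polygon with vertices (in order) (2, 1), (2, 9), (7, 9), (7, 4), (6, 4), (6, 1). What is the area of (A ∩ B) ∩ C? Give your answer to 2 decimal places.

3.20

The region (A ∩ B) ∩ C is the polygon with vertices (2.6,5), (4,4.125), (4,3), (5,3), (5,2.5), (2,3.625), (2,5).
By the shoelace formula its area is 3.20.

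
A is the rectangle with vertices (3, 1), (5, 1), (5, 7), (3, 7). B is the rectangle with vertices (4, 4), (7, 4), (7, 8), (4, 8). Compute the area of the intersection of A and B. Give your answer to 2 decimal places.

3.00

|A∩B|: x∈[4,5], y∈[4,7] → 1·3 = 3.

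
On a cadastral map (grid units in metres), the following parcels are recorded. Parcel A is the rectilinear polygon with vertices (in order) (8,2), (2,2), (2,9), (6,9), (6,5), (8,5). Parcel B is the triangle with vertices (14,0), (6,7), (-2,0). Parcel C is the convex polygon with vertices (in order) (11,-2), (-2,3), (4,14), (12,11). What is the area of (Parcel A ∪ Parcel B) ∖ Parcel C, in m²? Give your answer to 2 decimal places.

|Parcel A ∪ Parcel B| = 71.
|(Parcel A ∪ Parcel B) ∩ Parcel C| = 59.552.
|(Parcel A ∪ Parcel B) ∖ Parcel C| = 71 − 59.552 = 11.45.

11.45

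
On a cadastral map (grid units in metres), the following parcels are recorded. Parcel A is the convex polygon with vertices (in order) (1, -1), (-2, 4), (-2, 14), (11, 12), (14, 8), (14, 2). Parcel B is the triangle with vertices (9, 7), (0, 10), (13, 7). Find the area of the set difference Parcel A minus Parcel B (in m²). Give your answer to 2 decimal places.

|Parcel A| = 188, |Parcel A∩Parcel B| = 6.
|Parcel A ∖ Parcel B| = |Parcel A| − |Parcel A∩Parcel B| = 188 − 6 = 182.00.

182.00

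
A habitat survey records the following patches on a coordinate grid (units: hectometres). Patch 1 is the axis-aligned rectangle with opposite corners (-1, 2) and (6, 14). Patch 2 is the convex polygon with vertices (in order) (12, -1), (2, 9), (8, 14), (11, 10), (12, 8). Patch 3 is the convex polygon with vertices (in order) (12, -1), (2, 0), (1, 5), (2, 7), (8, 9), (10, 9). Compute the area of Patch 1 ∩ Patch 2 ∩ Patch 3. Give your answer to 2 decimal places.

The intersection is the polygon with vertices (3.5,7.5), (6,8.333), (6,5).
By the shoelace formula its area is 4.17.

4.17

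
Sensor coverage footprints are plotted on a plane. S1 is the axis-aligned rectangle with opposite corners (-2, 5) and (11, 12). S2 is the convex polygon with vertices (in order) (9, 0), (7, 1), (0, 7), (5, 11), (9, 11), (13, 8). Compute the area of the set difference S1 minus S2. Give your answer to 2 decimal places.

38.83

|S1| = 91, |S1∩S2| = 52.1667.
|S1 ∖ S2| = |S1| − |S1∩S2| = 91 − 52.1667 = 38.83.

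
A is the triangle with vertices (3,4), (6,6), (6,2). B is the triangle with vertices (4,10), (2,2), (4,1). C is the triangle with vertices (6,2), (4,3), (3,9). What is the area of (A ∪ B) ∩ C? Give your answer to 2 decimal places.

4.24

The region (A ∪ B) ∩ C is the polygon with vertices (4,3.333), (4,3), (3.3,7.2), (3.474,7.895), (4,6.667), (4,4.667), (4.667,5.111), (6,2).
By the shoelace formula its area is 4.24.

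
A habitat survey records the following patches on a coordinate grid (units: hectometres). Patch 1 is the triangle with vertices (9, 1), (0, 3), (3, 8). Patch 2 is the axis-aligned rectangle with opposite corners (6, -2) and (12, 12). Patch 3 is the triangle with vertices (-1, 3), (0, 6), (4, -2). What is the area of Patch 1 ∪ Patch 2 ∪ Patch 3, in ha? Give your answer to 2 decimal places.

113.95

By inclusion–exclusion:
Individual areas: |Patch 1| = 25.5, |Patch 2| = 84, |Patch 3| = 10.
|Patch 1∩Patch 2| = 4.25.
|Patch 1∩Patch 3| = 1.304.
|Patch 2∩Patch 3| = 0.
|Patch 1∩Patch 2∩Patch 3| = 0.
|Patch 1 ∪ Patch 2 ∪ Patch 3| = 119.5 − 5.554 + 0 = 113.95.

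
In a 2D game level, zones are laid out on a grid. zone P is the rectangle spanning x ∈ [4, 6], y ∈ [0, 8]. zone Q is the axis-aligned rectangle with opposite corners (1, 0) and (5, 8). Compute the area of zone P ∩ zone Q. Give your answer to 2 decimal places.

|zone P∩zone Q|: x∈[4,5], y∈[0,8] → 1·8 = 8.

8.00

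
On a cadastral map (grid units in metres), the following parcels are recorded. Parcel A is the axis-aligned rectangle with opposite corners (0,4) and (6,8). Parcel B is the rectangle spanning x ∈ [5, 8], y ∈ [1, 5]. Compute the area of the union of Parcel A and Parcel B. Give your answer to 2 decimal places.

35.00

By inclusion–exclusion:
Individual areas: |Parcel A| = 24, |Parcel B| = 12.
|Parcel A∩Parcel B|: x∈[5,6], y∈[4,5] → 1·1 = 1.
|Parcel A ∪ Parcel B| = 36 − 1 = 35.00.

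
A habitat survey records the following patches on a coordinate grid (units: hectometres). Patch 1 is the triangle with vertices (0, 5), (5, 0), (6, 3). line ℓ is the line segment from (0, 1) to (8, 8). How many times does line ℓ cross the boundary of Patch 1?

2

The segment meets the boundary at (3.31,3.897), (2.133,2.867).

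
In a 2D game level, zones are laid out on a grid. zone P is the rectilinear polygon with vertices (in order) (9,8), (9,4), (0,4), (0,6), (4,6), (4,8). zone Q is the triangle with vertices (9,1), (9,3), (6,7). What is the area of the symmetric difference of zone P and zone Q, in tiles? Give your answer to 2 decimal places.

28.75

|zone P| = 28, |zone Q| = 3, |zone P∩zone Q| = 1.125.
|zone P △ zone Q| = |zone P| + |zone Q| − 2·|zone P∩zone Q| = 28 + 3 − 2.25 = 28.75.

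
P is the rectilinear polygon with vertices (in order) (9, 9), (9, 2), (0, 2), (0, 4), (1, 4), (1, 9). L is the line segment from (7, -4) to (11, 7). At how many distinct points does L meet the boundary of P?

The segment lies entirely outside P and never meets its boundary.

0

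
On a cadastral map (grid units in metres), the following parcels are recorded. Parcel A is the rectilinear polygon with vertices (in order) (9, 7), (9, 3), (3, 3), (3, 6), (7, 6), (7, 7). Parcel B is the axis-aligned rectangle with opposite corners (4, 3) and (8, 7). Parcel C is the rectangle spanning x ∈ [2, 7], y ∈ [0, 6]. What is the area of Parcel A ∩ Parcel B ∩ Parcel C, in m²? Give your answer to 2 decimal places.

The intersection is the polygon with vertices (4,6), (7,6), (7,3), (4,3).
By the shoelace formula its area is 9.00.

9.00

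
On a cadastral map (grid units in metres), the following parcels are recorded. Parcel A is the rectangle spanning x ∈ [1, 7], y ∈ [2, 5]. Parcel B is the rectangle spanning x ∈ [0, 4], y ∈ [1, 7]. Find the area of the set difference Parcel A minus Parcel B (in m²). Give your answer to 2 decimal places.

|Parcel A∩Parcel B|: x∈[1,4], y∈[2,5] → 3·3 = 9.
|Parcel A| = 18.
|Parcel A ∖ Parcel B| = |Parcel A| − |Parcel A∩Parcel B| = 18 − 9 = 9.00.

9.00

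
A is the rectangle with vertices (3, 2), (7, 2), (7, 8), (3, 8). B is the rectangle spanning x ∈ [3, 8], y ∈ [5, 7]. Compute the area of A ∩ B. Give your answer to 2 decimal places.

|A∩B|: x∈[3,7], y∈[5,7] → 4·2 = 8.

8.00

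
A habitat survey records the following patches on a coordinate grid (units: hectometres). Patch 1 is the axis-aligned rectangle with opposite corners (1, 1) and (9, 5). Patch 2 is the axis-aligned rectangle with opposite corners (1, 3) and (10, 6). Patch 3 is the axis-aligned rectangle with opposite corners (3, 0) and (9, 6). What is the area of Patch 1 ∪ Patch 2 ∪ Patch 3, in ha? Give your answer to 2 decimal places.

By inclusion–exclusion:
Individual areas: |Patch 1| = 32, |Patch 2| = 27, |Patch 3| = 36.
|Patch 1∩Patch 2|: x∈[1,9], y∈[3,5] → 8·2 = 16.
|Patch 1∩Patch 3|: x∈[3,9], y∈[1,5] → 6·4 = 24.
|Patch 2∩Patch 3|: x∈[3,9], y∈[3,6] → 6·3 = 18.
|Patch 1∩Patch 2∩Patch 3| = 12.
|Patch 1 ∪ Patch 2 ∪ Patch 3| = 95 − 58 + 12 = 49.00.

49.00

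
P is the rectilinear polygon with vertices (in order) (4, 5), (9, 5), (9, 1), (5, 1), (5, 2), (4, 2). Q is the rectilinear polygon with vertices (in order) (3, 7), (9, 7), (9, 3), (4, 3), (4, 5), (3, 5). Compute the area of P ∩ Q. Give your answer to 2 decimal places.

The intersection is the polygon with vertices (9,5), (9,3), (4,3), (4,5).
By the shoelace formula its area is 10.00.

10.00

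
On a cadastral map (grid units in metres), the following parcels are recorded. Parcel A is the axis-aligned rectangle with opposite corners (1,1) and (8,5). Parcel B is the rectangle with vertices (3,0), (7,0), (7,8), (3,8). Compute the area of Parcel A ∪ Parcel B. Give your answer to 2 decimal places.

By inclusion–exclusion:
Individual areas: |Parcel A| = 28, |Parcel B| = 32.
|Parcel A∩Parcel B|: x∈[3,7], y∈[1,5] → 4·4 = 16.
|Parcel A ∪ Parcel B| = 60 − 16 = 44.00.

44.00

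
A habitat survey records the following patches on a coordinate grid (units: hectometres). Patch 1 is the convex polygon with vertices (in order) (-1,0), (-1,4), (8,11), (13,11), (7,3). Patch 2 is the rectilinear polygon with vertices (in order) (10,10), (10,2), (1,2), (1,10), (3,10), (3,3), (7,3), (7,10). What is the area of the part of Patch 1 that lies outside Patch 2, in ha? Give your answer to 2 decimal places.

42.17

|Patch 1| = 68.5, |Patch 1∩Patch 2| = 26.3333.
|Patch 1 ∖ Patch 2| = |Patch 1| − |Patch 1∩Patch 2| = 68.5 − 26.3333 = 42.17.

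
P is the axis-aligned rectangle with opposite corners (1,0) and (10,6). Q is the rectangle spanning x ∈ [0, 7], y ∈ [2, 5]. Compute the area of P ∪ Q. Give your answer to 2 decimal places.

57.00

By inclusion–exclusion:
Individual areas: |P| = 54, |Q| = 21.
|P∩Q|: x∈[1,7], y∈[2,5] → 6·3 = 18.
|P ∪ Q| = 75 − 18 = 57.00.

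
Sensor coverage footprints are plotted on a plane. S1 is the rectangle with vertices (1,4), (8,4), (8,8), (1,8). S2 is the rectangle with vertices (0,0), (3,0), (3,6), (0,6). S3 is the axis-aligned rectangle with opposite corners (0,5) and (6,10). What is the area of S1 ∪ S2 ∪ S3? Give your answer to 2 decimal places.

56.00

By inclusion–exclusion:
Individual areas: |S1| = 28, |S2| = 18, |S3| = 30.
|S1∩S2|: x∈[1,3], y∈[4,6] → 2·2 = 4.
|S1∩S3|: x∈[1,6], y∈[5,8] → 5·3 = 15.
|S2∩S3|: x∈[0,3], y∈[5,6] → 3·1 = 3.
|S1∩S2∩S3| = 2.
|S1 ∪ S2 ∪ S3| = 76 − 22 + 2 = 56.00.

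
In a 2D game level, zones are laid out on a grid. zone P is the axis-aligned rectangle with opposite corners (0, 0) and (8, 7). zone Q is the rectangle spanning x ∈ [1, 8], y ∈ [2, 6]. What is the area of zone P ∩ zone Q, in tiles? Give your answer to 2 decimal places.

28.00

|zone P∩zone Q|: x∈[1,8], y∈[2,6] → 7·4 = 28.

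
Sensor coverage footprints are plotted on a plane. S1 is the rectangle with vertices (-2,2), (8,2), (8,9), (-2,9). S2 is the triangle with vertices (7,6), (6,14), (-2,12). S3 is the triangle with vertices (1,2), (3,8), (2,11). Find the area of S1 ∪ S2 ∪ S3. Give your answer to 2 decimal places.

By inclusion–exclusion:
Individual areas: |S1| = 70, |S2| = 33, |S3| = 6.
|S1∩S2| = 6.1875.
|S1∩S3| = 5.1111.
|S2∩S3| = 0.7389.
|S1∩S2∩S3| = 0.0119.
|S1 ∪ S2 ∪ S3| = 109 − 12.0375 + 0.0119 = 96.97.

96.97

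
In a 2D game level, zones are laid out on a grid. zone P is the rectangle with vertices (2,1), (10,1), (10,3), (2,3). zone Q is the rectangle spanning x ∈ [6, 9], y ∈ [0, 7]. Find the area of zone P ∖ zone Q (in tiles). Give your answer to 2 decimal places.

10.00

|zone P∩zone Q|: x∈[6,9], y∈[1,3] → 3·2 = 6.
|zone P| = 16.
|zone P ∖ zone Q| = |zone P| − |zone P∩zone Q| = 16 − 6 = 10.00.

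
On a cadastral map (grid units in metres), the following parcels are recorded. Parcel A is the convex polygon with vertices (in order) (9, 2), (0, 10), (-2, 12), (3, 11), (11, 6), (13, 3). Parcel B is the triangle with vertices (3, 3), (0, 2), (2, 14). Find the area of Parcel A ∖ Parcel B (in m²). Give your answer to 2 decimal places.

45.42

|Parcel A| = 48.5, |Parcel A∩Parcel B| = 3.0785.
|Parcel A ∖ Parcel B| = |Parcel A| − |Parcel A∩Parcel B| = 48.5 − 3.0785 = 45.42.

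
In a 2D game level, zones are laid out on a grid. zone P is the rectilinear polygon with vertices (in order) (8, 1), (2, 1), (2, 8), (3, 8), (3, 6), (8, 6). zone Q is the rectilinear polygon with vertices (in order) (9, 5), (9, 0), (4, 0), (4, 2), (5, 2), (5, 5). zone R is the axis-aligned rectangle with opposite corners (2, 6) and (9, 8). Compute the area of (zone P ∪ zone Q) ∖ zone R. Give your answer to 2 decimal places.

|zone P ∪ zone Q| = 41.
|(zone P ∪ zone Q) ∩ zone R| = 2.
|(zone P ∪ zone Q) ∖ zone R| = 41 − 2 = 39.00.

39.00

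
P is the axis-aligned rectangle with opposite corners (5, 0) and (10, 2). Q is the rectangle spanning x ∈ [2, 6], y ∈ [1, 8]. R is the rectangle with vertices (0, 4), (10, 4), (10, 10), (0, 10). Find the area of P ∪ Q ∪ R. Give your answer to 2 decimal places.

81.00

By inclusion–exclusion:
Individual areas: |P| = 10, |Q| = 28, |R| = 60.
|P∩Q|: x∈[5,6], y∈[1,2] → 1·1 = 1.
|P∩R| = 0 (no overlap).
|Q∩R|: x∈[2,6], y∈[4,8] → 4·4 = 16.
|P∩Q∩R| = 0.
|P ∪ Q ∪ R| = 98 − 17 + 0 = 81.00.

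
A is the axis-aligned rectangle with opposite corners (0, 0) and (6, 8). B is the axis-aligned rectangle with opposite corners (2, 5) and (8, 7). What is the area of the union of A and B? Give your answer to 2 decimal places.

By inclusion–exclusion:
Individual areas: |A| = 48, |B| = 12.
|A∩B|: x∈[2,6], y∈[5,7] → 4·2 = 8.
|A ∪ B| = 60 − 8 = 52.00.

52.00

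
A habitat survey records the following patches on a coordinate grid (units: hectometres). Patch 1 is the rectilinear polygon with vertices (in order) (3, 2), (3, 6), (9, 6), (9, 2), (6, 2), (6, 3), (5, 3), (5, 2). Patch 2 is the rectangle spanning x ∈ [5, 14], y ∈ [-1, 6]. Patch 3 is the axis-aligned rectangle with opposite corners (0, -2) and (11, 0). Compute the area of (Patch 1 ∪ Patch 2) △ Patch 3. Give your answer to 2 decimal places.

|Patch 1 ∪ Patch 2| = 71.
|(Patch 1 ∪ Patch 2) ∩ Patch 3| = 6.
|(Patch 1 ∪ Patch 2) △ Patch 3| = 71 + 22 − 12 = 81.00.

81.00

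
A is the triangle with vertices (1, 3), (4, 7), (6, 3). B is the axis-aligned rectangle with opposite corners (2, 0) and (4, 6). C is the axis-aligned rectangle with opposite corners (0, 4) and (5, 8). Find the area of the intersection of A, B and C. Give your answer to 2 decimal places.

The intersection is the polygon with vertices (4,6), (4,4), (2,4), (2,4.333), (3.25,6).
By the shoelace formula its area is 2.96.

2.96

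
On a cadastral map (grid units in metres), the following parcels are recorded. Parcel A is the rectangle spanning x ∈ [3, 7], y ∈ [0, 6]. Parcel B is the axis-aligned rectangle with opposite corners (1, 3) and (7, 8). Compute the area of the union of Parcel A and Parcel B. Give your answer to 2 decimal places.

By inclusion–exclusion:
Individual areas: |Parcel A| = 24, |Parcel B| = 30.
|Parcel A∩Parcel B|: x∈[3,7], y∈[3,6] → 4·3 = 12.
|Parcel A ∪ Parcel B| = 54 − 12 = 42.00.

42.00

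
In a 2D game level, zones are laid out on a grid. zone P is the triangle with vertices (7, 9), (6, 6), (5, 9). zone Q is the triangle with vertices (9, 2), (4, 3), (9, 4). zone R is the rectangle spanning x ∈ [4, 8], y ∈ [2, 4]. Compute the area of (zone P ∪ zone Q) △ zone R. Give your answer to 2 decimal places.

|zone P ∪ zone Q| = 8.
|(zone P ∪ zone Q) ∩ zone R| = 3.2.
|(zone P ∪ zone Q) △ zone R| = 8 + 8 − 6.4 = 9.60.

9.60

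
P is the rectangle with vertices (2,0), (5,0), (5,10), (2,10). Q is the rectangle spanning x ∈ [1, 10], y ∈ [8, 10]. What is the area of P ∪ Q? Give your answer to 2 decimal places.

By inclusion–exclusion:
Individual areas: |P| = 30, |Q| = 18.
|P∩Q|: x∈[2,5], y∈[8,10] → 3·2 = 6.
|P ∪ Q| = 48 − 6 = 42.00.

42.00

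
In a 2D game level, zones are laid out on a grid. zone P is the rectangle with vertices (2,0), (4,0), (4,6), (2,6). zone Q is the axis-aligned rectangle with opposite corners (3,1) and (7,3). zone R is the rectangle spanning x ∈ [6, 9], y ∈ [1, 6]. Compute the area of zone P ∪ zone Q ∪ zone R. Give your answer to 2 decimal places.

31.00

By inclusion–exclusion:
Individual areas: |zone P| = 12, |zone Q| = 8, |zone R| = 15.
|zone P∩zone Q|: x∈[3,4], y∈[1,3] → 1·2 = 2.
|zone P∩zone R| = 0 (no overlap).
|zone Q∩zone R|: x∈[6,7], y∈[1,3] → 1·2 = 2.
|zone P∩zone Q∩zone R| = 0.
|zone P ∪ zone Q ∪ zone R| = 35 − 4 + 0 = 31.00.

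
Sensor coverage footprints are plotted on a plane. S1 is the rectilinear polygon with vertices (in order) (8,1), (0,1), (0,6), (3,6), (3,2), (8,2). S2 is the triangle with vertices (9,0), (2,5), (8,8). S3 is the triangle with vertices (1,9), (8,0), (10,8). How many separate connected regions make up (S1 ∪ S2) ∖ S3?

(S1 ∪ S2) ∖ S3 splits into 2 disjoint pieces (area 22.5617, area 1.0303).

2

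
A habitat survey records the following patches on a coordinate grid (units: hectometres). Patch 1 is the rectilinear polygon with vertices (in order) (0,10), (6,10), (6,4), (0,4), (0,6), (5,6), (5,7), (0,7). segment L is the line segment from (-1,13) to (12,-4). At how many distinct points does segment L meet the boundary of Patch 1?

The segment meets the boundary at (5.882,4), (4.353,6), (3.588,7), (1.294,10).

4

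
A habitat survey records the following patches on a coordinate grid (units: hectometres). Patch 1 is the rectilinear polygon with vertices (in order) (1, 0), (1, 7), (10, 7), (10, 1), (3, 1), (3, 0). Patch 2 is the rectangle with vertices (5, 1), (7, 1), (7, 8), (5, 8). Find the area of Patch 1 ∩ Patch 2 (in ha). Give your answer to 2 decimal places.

The intersection is the polygon with vertices (7,7), (7,1), (5,1), (5,7).
By the shoelace formula its area is 12.00.

12.00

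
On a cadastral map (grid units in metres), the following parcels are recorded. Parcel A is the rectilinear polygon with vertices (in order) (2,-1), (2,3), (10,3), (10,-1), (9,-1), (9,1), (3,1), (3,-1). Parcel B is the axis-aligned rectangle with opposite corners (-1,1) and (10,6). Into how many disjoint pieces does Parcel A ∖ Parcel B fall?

Parcel A ∖ Parcel B splits into 2 disjoint pieces (area 2, area 2).

2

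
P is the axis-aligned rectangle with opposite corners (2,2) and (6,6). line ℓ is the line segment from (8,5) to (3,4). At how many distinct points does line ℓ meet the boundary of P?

1

The segment meets the boundary at (6,4.6).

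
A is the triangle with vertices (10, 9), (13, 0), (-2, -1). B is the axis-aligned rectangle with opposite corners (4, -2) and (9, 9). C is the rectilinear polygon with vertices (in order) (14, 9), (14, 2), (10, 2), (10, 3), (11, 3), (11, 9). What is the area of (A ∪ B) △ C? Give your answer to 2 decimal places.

|A ∪ B| = 91.4167.
|(A ∪ B) ∩ C| = 3.6667.
|(A ∪ B) △ C| = 91.4167 + 22 − 7.3333 = 106.08.

106.08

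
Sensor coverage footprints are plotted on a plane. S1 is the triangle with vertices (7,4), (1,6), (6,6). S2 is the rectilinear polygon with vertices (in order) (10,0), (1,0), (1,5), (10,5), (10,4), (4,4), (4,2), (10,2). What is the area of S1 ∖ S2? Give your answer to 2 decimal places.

3.75

|S1| = 5, |S1∩S2| = 1.25.
|S1 ∖ S2| = |S1| − |S1∩S2| = 5 − 1.25 = 3.75.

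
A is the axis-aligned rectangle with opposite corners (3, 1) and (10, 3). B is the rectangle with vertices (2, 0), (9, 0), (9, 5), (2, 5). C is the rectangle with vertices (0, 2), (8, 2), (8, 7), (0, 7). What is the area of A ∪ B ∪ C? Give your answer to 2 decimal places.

59.00

By inclusion–exclusion:
Individual areas: |A| = 14, |B| = 35, |C| = 40.
|A∩B|: x∈[3,9], y∈[1,3] → 6·2 = 12.
|A∩C|: x∈[3,8], y∈[2,3] → 5·1 = 5.
|B∩C|: x∈[2,8], y∈[2,5] → 6·3 = 18.
|A∩B∩C| = 5.
|A ∪ B ∪ C| = 89 − 35 + 5 = 59.00.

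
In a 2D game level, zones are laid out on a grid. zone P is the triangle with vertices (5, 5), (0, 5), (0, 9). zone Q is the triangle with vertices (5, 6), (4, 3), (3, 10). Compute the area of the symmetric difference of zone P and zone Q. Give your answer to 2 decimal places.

|zone P| = 10, |zone Q| = 5, |zone P∩zone Q| = 0.7115.
|zone P △ zone Q| = |zone P| + |zone Q| − 2·|zone P∩zone Q| = 10 + 5 − 1.4229 = 13.58.

13.58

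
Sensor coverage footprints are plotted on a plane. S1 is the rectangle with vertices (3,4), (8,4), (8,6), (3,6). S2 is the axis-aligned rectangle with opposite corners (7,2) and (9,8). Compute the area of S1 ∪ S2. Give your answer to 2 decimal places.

20.00

By inclusion–exclusion:
Individual areas: |S1| = 10, |S2| = 12.
|S1∩S2|: x∈[7,8], y∈[4,6] → 1·2 = 2.
|S1 ∪ S2| = 22 − 2 = 20.00.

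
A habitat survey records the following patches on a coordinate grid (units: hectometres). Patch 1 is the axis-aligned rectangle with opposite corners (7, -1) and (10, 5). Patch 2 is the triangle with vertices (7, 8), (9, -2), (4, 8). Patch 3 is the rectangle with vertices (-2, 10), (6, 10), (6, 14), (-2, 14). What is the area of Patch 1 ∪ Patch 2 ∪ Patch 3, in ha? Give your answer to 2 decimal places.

By inclusion–exclusion:
Individual areas: |Patch 1| = 18, |Patch 2| = 15, |Patch 3| = 32.
|Patch 1∩Patch 2| = 4.95.
|Patch 1∩Patch 3| = 0 (no overlap).
|Patch 2∩Patch 3| = 0.
|Patch 1∩Patch 2∩Patch 3| = 0.
|Patch 1 ∪ Patch 2 ∪ Patch 3| = 65 − 4.95 + 0 = 60.05.

60.05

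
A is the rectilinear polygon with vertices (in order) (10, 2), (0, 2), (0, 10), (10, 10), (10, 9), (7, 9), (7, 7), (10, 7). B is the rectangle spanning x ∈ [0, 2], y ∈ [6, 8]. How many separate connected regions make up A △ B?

1

A △ B is a single connected region.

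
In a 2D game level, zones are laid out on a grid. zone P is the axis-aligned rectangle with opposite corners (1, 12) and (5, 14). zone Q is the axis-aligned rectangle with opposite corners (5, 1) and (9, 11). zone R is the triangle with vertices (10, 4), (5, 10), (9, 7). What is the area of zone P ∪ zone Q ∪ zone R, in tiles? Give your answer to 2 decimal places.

48.90

By inclusion–exclusion:
Individual areas: |zone P| = 8, |zone Q| = 40, |zone R| = 4.5.
|zone P∩zone Q| = 0 (no overlap).
|zone P∩zone R| = 0.
|zone Q∩zone R| = 3.6.
|zone P∩zone Q∩zone R| = 0.
|zone P ∪ zone Q ∪ zone R| = 52.5 − 3.6 + 0 = 48.90.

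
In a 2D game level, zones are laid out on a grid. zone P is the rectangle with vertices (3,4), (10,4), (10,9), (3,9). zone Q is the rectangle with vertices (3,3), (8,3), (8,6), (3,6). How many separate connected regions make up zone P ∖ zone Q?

zone P ∖ zone Q is a single connected region.

1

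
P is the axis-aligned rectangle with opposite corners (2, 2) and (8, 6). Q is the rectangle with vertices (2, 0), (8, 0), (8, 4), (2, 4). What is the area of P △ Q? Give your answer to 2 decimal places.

|P∩Q|: x∈[2,8], y∈[2,4] → 6·2 = 12.
|P △ Q| = |P| + |Q| − 2·|P∩Q| = 24 + 24 − 24 = 24.00.

24.00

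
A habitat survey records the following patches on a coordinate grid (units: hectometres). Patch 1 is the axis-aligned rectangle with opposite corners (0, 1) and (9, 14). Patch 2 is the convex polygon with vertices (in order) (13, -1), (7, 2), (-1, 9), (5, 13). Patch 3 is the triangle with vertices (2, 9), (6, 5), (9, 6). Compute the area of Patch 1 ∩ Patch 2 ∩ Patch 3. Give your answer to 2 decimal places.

The intersection is the polygon with vertices (6,5), (2,9), (9,6).
By the shoelace formula its area is 8.00.

8.00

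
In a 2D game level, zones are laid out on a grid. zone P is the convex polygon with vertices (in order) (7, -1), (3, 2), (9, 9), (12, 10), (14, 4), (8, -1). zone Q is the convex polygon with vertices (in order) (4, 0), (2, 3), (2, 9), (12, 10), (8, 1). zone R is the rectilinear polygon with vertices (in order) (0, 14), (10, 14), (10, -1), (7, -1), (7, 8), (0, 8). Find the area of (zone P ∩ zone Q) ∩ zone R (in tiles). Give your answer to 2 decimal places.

The region (zone P ∩ zone Q) ∩ zone R is the polygon with vertices (9,9), (10,9.333), (10,5.5), (8,1), (7,0.75), (7,6.667).
By the shoelace formula its area is 17.46.

17.46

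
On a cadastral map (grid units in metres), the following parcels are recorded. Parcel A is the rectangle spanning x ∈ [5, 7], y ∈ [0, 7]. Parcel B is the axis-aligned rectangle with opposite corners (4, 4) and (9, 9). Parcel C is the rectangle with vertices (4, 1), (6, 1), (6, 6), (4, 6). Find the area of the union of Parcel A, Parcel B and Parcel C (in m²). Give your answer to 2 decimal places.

By inclusion–exclusion:
Individual areas: |Parcel A| = 14, |Parcel B| = 25, |Parcel C| = 10.
|Parcel A∩Parcel B|: x∈[5,7], y∈[4,7] → 2·3 = 6.
|Parcel A∩Parcel C|: x∈[5,6], y∈[1,6] → 1·5 = 5.
|Parcel B∩Parcel C|: x∈[4,6], y∈[4,6] → 2·2 = 4.
|Parcel A∩Parcel B∩Parcel C| = 2.
|Parcel A ∪ Parcel B ∪ Parcel C| = 49 − 15 + 2 = 36.00.

36.00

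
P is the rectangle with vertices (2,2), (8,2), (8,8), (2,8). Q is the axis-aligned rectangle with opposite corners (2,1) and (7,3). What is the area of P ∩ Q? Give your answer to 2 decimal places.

|P∩Q|: x∈[2,7], y∈[2,3] → 5·1 = 5.

5.00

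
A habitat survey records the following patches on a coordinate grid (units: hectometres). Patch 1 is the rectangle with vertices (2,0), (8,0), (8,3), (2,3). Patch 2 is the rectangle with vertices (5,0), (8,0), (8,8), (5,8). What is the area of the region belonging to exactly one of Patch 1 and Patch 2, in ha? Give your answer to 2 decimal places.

|Patch 1∩Patch 2|: x∈[5,8], y∈[0,3] → 3·3 = 9.
|Patch 1 △ Patch 2| = |Patch 1| + |Patch 2| − 2·|Patch 1∩Patch 2| = 18 + 24 − 18 = 24.00.

24.00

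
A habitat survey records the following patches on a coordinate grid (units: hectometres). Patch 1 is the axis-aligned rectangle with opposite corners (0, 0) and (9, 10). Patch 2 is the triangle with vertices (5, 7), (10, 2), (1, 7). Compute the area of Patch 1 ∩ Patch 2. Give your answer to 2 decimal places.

The intersection is the polygon with vertices (9,2.556), (1,7), (5,7), (9,3).
By the shoelace formula its area is 9.78.

9.78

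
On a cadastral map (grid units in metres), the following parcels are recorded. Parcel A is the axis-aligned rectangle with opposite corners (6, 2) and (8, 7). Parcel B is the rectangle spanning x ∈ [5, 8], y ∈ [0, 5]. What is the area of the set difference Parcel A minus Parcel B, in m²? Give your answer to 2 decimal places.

4.00

|Parcel A∩Parcel B|: x∈[6,8], y∈[2,5] → 2·3 = 6.
|Parcel A| = 10.
|Parcel A ∖ Parcel B| = |Parcel A| − |Parcel A∩Parcel B| = 10 − 6 = 4.00.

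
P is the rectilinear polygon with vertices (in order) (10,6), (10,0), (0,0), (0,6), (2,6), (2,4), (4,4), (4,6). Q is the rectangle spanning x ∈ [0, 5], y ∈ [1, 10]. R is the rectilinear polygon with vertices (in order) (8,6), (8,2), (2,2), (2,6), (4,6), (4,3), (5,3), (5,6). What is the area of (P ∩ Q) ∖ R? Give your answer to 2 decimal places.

16.00

|P ∩ Q| = 21.
|(P ∩ Q) ∩ R| = 5.
|(P ∩ Q) ∖ R| = 21 − 5 = 16.00.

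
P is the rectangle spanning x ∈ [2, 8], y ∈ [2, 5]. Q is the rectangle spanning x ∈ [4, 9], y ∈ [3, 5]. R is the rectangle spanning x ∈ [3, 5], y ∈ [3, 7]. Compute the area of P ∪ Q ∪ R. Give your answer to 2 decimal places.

24.00

By inclusion–exclusion:
Individual areas: |P| = 18, |Q| = 10, |R| = 8.
|P∩Q|: x∈[4,8], y∈[3,5] → 4·2 = 8.
|P∩R|: x∈[3,5], y∈[3,5] → 2·2 = 4.
|Q∩R|: x∈[4,5], y∈[3,5] → 1·2 = 2.
|P∩Q∩R| = 2.
|P ∪ Q ∪ R| = 36 − 14 + 2 = 24.00.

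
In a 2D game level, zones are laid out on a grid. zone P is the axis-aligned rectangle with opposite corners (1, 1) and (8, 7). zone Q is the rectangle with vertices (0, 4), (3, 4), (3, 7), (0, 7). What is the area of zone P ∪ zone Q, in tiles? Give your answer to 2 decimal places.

By inclusion–exclusion:
Individual areas: |zone P| = 42, |zone Q| = 9.
|zone P∩zone Q|: x∈[1,3], y∈[4,7] → 2·3 = 6.
|zone P ∪ zone Q| = 51 − 6 = 45.00.

45.00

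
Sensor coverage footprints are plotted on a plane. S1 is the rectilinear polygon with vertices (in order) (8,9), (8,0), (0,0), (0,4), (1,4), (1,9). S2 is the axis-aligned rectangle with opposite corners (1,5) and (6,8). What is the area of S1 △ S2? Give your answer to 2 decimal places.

|S1| = 67, |S2| = 15, |S1∩S2| = 15.
|S1 △ S2| = |S1| + |S2| − 2·|S1∩S2| = 67 + 15 − 30 = 52.00.

52.00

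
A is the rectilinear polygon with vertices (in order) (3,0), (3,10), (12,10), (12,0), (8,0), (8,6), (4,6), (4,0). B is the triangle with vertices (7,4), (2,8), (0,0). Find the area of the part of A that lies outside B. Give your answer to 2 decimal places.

61.10

|A| = 66, |A∩B| = 4.9.
|A ∖ B| = |A| − |A∩B| = 66 − 4.9 = 61.10.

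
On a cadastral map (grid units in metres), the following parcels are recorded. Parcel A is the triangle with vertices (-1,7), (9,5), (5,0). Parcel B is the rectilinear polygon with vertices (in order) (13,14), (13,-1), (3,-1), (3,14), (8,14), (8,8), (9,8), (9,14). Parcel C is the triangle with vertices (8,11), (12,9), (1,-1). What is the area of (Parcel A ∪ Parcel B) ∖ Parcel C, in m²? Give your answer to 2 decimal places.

|Parcel A ∪ Parcel B| = 151.7333.
|(Parcel A ∪ Parcel B) ∩ Parcel C| = 26.6412.
|(Parcel A ∪ Parcel B) ∖ Parcel C| = 151.7333 − 26.6412 = 125.09.

125.09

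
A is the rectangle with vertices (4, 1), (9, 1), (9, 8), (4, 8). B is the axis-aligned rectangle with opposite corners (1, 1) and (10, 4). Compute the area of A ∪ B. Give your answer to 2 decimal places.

47.00

By inclusion–exclusion:
Individual areas: |A| = 35, |B| = 27.
|A∩B|: x∈[4,9], y∈[1,4] → 5·3 = 15.
|A ∪ B| = 62 − 15 = 47.00.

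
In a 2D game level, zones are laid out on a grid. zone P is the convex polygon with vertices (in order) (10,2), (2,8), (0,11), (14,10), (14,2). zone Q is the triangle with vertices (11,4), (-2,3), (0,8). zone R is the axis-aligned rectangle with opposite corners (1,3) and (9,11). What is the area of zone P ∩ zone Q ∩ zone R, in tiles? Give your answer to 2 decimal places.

4.33

The intersection is the polygon with vertices (9,4.727), (9,3.846), (7.674,3.744), (3.882,6.588).
By the shoelace formula its area is 4.33.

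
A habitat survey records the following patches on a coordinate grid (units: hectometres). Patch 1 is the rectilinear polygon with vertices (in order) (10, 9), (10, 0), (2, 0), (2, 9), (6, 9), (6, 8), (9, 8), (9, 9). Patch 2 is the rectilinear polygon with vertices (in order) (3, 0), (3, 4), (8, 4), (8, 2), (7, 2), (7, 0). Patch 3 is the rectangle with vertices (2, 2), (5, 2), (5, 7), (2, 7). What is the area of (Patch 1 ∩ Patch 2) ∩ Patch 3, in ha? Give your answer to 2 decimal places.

4.00

The region (Patch 1 ∩ Patch 2) ∩ Patch 3 is the polygon with vertices (3,4), (5,4), (5,2), (3,2).
By the shoelace formula its area is 4.00.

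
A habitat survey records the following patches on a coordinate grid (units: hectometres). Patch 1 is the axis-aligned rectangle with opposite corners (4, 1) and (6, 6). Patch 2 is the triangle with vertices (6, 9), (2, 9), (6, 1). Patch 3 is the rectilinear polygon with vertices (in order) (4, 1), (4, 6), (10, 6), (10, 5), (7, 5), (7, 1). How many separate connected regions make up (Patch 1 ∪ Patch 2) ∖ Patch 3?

(Patch 1 ∪ Patch 2) ∖ Patch 3 is a single connected region.

1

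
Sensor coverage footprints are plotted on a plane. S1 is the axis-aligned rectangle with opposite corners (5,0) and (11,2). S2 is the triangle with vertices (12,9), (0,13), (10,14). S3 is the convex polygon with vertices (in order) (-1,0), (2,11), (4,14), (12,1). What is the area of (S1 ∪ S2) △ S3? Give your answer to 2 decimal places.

110.59

|S1 ∪ S2| = 38.
|(S1 ∪ S2) ∩ S3| = 11.2056.
|(S1 ∪ S2) △ S3| = 38 + 95 − 22.4112 = 110.59.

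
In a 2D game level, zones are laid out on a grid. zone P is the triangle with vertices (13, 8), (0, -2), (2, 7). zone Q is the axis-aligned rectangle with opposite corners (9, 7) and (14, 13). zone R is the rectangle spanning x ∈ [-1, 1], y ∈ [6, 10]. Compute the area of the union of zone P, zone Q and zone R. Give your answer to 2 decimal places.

By inclusion–exclusion:
Individual areas: |zone P| = 48.5, |zone Q| = 30, |zone R| = 8.
|zone P∩zone Q| = 2.6227.
|zone P∩zone R| = 0.
|zone Q∩zone R| = 0 (no overlap).
|zone P∩zone Q∩zone R| = 0.
|zone P ∪ zone Q ∪ zone R| = 86.5 − 2.6227 + 0 = 83.88.

83.88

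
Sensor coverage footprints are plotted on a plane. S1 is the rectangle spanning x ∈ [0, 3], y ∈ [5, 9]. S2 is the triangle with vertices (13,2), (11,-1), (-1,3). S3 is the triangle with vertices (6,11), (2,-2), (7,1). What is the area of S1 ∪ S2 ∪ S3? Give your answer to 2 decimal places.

By inclusion–exclusion:
Individual areas: |S1| = 12, |S2| = 22, |S3| = 26.5.
|S1∩S2| = 0.
|S1∩S3| = 0.
|S2∩S3| = 5.6463.
|S1∩S2∩S3| = 0.
|S1 ∪ S2 ∪ S3| = 60.5 − 5.6463 + 0 = 54.85.

54.85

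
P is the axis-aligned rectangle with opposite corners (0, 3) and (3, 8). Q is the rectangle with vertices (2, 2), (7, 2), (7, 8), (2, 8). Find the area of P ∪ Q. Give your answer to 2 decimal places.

By inclusion–exclusion:
Individual areas: |P| = 15, |Q| = 30.
|P∩Q|: x∈[2,3], y∈[3,8] → 1·5 = 5.
|P ∪ Q| = 45 − 5 = 40.00.

40.00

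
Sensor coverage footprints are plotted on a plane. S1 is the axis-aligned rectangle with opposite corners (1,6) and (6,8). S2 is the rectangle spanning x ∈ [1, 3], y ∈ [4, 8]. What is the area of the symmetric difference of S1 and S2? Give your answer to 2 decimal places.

10.00

|S1∩S2|: x∈[1,3], y∈[6,8] → 2·2 = 4.
|S1 △ S2| = |S1| + |S2| − 2·|S1∩S2| = 10 + 8 − 8 = 10.00.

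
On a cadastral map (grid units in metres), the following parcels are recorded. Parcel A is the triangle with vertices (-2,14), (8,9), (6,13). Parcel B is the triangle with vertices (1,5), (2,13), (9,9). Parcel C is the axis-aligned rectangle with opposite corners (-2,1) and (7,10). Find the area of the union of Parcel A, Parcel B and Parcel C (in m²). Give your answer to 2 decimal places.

101.90

By inclusion–exclusion:
Individual areas: |Parcel A| = 15, |Parcel B| = 30, |Parcel C| = 81.
|Parcel A∩Parcel B| = 4.6588.
|Parcel A∩Parcel C| = 0.25.
|Parcel B∩Parcel C| = 19.4375.
|Parcel A∩Parcel B∩Parcel C| = 0.25.
|Parcel A ∪ Parcel B ∪ Parcel C| = 126 − 24.3463 + 0.25 = 101.90.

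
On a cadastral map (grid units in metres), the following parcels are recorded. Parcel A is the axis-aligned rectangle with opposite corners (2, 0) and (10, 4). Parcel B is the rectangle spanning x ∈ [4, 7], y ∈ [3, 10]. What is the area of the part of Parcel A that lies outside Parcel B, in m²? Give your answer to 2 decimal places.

|Parcel A∩Parcel B|: x∈[4,7], y∈[3,4] → 3·1 = 3.
|Parcel A| = 32.
|Parcel A ∖ Parcel B| = |Parcel A| − |Parcel A∩Parcel B| = 32 − 3 = 29.00.

29.00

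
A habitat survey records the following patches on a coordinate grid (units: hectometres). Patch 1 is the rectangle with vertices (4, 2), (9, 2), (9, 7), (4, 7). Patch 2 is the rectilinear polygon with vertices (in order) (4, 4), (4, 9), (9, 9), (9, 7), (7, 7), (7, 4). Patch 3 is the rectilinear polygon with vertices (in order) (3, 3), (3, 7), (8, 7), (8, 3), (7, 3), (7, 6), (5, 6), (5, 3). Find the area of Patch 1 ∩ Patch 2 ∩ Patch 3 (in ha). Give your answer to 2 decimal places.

5.00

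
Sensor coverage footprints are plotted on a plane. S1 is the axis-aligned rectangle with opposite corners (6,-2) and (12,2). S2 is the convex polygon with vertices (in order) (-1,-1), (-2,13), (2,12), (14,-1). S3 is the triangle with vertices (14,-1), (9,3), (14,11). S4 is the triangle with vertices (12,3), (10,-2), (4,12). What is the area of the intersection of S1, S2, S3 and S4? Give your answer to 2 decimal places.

0.50

The intersection is the polygon with vertices (11.488,1.721), (11.273,1.182), (10.25,2), (11.231,2).
By the shoelace formula its area is 0.50.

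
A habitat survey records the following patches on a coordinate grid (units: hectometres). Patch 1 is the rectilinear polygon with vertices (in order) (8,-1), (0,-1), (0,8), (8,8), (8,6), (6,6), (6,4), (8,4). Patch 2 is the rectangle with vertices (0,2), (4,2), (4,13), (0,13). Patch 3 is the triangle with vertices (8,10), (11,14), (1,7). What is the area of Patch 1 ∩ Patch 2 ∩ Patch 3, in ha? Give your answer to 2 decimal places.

0.45

The intersection is the polygon with vertices (3.333,8), (1,7), (2.429,8).
By the shoelace formula its area is 0.45.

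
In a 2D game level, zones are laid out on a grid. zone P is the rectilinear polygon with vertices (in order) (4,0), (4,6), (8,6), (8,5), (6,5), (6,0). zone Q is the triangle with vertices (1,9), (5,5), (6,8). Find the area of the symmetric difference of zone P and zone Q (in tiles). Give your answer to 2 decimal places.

20.67

|zone P| = 14, |zone Q| = 8, |zone P∩zone Q| = 0.6667.
|zone P △ zone Q| = |zone P| + |zone Q| − 2·|zone P∩zone Q| = 14 + 8 − 1.3333 = 20.67.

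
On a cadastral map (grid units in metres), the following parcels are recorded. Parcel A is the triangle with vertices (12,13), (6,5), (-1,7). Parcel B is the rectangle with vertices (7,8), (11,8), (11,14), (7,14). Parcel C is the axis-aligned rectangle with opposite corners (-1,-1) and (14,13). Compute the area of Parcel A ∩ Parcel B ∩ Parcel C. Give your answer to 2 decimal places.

9.42

The intersection is the polygon with vertices (7,8), (7,10.692), (11,12.539), (11,11.667), (8.25,8).
By the shoelace formula its area is 9.42.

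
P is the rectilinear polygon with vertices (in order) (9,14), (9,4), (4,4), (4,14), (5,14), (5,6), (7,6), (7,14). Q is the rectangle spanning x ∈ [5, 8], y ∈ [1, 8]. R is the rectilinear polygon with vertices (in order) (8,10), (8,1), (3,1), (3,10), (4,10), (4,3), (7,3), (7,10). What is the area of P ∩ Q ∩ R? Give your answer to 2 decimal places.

The intersection is the polygon with vertices (7,8), (8,8), (8,4), (7,4), (7,6).
By the shoelace formula its area is 4.00.

4.00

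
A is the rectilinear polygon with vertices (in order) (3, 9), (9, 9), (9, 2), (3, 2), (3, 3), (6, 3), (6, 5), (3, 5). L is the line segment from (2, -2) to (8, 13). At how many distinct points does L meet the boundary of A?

4

The segment meets the boundary at (6.4,9), (4.8,5), (4,3), (3.6,2).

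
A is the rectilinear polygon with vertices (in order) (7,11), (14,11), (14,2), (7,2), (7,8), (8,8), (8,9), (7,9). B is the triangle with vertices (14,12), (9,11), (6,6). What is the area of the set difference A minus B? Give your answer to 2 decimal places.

|A| = 62, |A∩B| = 8.2083.
|A ∖ B| = |A| − |A∩B| = 62 − 8.2083 = 53.79.

53.79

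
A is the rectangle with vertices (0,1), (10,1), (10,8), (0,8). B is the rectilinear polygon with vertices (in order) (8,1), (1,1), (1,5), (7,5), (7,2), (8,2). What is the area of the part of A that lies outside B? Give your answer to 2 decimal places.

45.00

|A| = 70, |A∩B| = 25.
|A ∖ B| = |A| − |A∩B| = 70 − 25 = 45.00.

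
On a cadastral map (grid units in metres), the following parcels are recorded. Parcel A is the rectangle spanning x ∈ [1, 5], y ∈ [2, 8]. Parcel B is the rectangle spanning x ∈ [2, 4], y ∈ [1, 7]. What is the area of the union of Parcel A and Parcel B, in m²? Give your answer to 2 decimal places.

26.00

By inclusion–exclusion:
Individual areas: |Parcel A| = 24, |Parcel B| = 12.
|Parcel A∩Parcel B|: x∈[2,4], y∈[2,7] → 2·5 = 10.
|Parcel A ∪ Parcel B| = 36 − 10 = 26.00.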